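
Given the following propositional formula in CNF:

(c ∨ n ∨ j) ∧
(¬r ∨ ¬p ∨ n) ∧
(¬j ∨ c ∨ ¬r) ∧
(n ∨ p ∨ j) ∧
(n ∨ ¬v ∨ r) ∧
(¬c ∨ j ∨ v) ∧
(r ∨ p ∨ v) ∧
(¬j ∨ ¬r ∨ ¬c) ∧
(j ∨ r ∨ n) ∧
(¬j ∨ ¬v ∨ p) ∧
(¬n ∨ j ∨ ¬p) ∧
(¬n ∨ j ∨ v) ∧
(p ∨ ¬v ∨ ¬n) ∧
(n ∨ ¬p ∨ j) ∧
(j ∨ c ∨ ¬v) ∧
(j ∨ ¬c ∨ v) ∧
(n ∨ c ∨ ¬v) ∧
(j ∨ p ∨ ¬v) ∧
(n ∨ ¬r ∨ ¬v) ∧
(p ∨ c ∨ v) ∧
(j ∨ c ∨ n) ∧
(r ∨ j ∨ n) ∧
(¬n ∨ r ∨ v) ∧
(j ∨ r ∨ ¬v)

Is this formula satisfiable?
Yes

Yes, the formula is satisfiable.

One satisfying assignment is: r=False, n=True, j=True, p=True, c=False, v=True

Verification: With this assignment, all 24 clauses evaluate to true.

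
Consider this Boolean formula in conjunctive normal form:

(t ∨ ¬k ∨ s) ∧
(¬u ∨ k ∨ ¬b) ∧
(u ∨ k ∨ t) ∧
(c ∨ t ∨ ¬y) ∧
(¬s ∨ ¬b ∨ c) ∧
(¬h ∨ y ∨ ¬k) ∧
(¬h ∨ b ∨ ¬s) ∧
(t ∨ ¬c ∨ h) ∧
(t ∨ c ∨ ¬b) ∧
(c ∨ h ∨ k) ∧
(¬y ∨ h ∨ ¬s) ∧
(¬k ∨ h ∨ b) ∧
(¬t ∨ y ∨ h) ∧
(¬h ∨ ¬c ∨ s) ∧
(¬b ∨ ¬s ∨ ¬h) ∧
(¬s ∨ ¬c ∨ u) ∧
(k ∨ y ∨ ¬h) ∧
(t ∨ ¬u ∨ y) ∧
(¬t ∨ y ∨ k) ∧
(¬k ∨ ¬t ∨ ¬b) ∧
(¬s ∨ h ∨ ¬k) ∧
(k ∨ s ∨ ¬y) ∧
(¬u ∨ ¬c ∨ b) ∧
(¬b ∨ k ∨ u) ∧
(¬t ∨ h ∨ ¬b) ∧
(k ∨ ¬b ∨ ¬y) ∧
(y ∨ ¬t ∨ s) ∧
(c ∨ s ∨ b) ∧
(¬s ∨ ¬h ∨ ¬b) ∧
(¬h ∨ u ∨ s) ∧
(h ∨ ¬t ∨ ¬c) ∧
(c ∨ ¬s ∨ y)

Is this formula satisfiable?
No

No, the formula is not satisfiable.

No assignment of truth values to the variables can make all 32 clauses true simultaneously.

The formula is UNSAT (unsatisfiable).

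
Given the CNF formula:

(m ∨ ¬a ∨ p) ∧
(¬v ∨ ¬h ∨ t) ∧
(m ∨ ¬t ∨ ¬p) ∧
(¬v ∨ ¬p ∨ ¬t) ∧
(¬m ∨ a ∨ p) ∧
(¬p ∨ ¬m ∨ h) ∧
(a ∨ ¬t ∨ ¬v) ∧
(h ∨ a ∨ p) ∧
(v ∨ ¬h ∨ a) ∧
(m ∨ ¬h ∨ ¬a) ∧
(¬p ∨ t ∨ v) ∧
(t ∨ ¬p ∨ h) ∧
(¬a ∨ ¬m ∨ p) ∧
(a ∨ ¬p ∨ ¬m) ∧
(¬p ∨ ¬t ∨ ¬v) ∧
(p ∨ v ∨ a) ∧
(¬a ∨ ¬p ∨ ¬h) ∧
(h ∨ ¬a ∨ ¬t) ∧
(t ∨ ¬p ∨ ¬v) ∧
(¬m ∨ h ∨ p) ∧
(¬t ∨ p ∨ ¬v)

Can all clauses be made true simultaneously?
No

No, the formula is not satisfiable.

No assignment of truth values to the variables can make all 21 clauses true simultaneously.

The formula is UNSAT (unsatisfiable).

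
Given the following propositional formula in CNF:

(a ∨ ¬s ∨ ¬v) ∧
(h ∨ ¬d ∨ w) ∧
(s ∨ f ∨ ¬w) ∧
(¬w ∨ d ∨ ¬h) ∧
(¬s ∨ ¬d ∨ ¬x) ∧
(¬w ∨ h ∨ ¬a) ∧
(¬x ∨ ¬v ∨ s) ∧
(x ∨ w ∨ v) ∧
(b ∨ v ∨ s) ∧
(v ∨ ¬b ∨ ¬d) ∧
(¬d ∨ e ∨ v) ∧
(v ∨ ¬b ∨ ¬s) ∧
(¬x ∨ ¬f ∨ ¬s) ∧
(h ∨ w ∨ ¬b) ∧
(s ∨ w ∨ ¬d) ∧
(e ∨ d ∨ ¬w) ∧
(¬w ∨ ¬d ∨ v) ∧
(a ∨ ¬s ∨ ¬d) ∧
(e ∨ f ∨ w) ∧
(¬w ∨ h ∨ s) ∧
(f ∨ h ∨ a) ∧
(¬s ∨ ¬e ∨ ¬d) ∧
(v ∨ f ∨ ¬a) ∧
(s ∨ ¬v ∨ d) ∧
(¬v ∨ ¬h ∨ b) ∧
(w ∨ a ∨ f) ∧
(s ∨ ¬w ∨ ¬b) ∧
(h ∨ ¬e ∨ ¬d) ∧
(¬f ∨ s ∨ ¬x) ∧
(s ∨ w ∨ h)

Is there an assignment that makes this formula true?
Yes

Yes, the formula is satisfiable.

One satisfying assignment is: d=True, a=True, h=True, v=True, s=True, e=False, b=True, x=False, f=False, w=True

Verification: With this assignment, all 30 clauses evaluate to true.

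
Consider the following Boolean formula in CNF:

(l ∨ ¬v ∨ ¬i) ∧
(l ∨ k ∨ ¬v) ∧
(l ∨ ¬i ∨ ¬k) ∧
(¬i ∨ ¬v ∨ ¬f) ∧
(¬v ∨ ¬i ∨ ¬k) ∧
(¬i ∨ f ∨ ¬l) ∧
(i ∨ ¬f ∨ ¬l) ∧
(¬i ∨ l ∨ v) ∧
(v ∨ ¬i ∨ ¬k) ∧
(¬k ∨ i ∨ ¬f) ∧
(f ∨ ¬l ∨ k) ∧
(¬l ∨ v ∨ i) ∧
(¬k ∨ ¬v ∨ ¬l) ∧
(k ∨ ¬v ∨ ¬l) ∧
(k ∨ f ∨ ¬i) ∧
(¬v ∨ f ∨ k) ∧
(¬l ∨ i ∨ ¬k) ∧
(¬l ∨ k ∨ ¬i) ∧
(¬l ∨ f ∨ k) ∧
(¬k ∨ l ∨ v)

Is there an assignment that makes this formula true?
Yes

Yes, the formula is satisfiable.

One satisfying assignment is: k=False, v=False, l=False, i=False, f=False

Verification: With this assignment, all 20 clauses evaluate to true.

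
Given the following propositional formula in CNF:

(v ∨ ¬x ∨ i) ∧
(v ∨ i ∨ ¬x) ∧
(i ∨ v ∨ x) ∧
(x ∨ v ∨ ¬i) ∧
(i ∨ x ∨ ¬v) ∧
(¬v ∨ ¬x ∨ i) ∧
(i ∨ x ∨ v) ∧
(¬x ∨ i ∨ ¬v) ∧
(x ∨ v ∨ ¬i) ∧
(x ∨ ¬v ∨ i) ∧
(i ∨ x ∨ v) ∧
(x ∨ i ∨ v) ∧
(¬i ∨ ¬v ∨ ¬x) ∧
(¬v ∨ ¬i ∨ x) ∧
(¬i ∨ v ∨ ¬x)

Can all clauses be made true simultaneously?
No

No, the formula is not satisfiable.

No assignment of truth values to the variables can make all 15 clauses true simultaneously.

The formula is UNSAT (unsatisfiable).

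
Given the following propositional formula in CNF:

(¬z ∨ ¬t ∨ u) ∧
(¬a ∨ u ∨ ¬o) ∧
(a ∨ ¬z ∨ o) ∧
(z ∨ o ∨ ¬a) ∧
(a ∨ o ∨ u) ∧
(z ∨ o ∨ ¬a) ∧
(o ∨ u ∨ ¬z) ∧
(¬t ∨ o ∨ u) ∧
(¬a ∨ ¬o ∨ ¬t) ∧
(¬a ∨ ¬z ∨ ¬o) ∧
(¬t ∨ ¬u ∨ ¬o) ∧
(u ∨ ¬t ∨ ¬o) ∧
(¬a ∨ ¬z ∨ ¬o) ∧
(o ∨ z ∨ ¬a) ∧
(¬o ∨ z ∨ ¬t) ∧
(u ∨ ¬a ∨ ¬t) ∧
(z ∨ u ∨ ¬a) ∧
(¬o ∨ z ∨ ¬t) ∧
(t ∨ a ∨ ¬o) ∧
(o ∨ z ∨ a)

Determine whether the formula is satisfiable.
Yes

Yes, the formula is satisfiable.

One satisfying assignment is: o=True, z=False, t=False, a=True, u=True

Verification: With this assignment, all 20 clauses evaluate to true.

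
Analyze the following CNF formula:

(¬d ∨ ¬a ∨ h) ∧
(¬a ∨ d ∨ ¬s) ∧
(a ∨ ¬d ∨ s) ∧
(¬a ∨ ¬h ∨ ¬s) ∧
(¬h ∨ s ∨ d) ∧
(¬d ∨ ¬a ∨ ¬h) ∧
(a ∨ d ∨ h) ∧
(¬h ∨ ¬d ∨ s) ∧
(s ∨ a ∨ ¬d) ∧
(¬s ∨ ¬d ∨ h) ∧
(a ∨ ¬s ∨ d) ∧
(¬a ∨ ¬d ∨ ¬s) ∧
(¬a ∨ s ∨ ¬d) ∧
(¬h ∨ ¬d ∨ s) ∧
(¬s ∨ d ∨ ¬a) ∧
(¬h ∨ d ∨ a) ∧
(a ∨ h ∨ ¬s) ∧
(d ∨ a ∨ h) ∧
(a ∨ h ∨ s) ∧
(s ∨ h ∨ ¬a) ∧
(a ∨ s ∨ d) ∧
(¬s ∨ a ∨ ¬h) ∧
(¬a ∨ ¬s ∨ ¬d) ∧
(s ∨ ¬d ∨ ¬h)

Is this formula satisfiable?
No

No, the formula is not satisfiable.

No assignment of truth values to the variables can make all 24 clauses true simultaneously.

The formula is UNSAT (unsatisfiable).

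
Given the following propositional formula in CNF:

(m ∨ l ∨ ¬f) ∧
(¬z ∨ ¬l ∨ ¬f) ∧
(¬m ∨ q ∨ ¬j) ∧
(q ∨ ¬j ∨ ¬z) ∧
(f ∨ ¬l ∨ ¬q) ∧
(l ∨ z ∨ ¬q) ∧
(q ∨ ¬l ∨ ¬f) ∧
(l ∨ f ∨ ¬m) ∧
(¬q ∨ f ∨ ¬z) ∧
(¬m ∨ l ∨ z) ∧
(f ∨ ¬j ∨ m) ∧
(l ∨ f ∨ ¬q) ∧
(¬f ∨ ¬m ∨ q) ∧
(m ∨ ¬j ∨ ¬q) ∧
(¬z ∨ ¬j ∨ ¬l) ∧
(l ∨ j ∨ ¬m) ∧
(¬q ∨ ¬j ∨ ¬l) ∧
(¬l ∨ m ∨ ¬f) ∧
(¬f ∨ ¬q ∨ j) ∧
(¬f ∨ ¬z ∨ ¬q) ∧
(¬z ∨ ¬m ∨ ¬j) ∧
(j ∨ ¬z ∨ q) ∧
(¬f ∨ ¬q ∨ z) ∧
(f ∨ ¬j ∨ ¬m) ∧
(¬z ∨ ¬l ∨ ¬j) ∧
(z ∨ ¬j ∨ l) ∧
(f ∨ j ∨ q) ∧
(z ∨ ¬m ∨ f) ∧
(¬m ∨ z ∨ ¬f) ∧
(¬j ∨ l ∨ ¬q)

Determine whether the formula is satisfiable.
No

No, the formula is not satisfiable.

No assignment of truth values to the variables can make all 30 clauses true simultaneously.

The formula is UNSAT (unsatisfiable).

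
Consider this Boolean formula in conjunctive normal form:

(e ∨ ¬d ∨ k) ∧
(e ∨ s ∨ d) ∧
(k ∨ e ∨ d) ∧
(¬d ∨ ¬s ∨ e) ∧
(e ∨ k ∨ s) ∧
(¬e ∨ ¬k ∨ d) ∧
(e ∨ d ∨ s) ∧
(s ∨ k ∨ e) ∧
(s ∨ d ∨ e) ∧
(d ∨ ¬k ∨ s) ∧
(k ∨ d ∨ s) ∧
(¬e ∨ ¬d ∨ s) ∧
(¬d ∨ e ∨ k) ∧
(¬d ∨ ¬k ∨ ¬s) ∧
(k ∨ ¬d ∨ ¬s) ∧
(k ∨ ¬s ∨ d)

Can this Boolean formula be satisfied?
Yes

Yes, the formula is satisfiable.

One satisfying assignment is: d=True, s=False, k=True, e=False

Verification: With this assignment, all 16 clauses evaluate to true.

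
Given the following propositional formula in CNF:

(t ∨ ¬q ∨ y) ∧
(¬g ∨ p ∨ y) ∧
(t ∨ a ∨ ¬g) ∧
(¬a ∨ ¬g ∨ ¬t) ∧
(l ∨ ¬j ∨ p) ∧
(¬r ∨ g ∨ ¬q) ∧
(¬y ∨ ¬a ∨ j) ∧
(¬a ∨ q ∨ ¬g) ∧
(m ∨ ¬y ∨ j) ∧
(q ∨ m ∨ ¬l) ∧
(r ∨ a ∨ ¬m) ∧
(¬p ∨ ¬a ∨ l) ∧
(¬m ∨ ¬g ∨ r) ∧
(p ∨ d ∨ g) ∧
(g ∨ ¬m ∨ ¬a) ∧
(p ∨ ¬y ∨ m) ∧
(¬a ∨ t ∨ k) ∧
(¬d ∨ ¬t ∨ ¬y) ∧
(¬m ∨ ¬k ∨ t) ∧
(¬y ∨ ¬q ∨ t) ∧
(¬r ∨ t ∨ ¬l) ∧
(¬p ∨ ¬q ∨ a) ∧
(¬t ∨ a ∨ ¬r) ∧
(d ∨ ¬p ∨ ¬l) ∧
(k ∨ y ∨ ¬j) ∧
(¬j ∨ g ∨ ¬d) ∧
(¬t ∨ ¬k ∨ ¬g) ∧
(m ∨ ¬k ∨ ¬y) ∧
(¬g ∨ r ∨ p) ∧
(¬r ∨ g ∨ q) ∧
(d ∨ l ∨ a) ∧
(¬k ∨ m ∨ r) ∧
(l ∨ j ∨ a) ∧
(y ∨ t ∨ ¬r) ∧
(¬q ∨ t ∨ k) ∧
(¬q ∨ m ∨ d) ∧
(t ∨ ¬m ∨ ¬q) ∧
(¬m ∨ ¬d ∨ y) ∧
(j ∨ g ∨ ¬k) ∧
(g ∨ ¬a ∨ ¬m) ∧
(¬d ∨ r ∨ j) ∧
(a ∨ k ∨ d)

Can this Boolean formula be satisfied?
No

No, the formula is not satisfiable.

No assignment of truth values to the variables can make all 42 clauses true simultaneously.

The formula is UNSAT (unsatisfiable).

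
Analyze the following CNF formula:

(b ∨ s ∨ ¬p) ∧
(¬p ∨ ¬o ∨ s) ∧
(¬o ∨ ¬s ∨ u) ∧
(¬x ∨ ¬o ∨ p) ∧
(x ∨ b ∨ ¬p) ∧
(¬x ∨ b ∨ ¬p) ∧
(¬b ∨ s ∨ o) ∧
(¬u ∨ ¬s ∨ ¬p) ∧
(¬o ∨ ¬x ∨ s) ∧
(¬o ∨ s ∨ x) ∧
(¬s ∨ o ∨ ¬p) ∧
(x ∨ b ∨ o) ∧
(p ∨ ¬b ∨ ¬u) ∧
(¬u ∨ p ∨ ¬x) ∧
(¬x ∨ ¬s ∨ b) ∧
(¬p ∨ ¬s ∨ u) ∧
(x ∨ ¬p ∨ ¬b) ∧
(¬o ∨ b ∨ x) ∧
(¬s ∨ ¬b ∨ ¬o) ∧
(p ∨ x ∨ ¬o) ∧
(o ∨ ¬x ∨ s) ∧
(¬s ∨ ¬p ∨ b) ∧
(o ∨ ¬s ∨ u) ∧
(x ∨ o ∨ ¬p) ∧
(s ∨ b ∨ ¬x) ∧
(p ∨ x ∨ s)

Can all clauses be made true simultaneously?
No

No, the formula is not satisfiable.

No assignment of truth values to the variables can make all 26 clauses true simultaneously.

The formula is UNSAT (unsatisfiable).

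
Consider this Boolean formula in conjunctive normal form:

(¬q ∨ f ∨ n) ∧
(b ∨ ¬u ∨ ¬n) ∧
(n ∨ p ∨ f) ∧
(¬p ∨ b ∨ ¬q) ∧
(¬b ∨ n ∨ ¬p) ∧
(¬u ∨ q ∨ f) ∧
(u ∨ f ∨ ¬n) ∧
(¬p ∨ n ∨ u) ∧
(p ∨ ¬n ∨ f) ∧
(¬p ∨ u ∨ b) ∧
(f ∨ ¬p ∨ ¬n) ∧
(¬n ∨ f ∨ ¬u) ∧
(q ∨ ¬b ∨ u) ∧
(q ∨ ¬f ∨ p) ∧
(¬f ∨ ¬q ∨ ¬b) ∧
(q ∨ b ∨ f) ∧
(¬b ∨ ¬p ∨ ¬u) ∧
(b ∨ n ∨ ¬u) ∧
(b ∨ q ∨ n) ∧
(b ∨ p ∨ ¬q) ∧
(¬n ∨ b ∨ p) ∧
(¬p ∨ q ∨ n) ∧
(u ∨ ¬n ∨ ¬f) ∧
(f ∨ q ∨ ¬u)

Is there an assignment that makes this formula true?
No

No, the formula is not satisfiable.

No assignment of truth values to the variables can make all 24 clauses true simultaneously.

The formula is UNSAT (unsatisfiable).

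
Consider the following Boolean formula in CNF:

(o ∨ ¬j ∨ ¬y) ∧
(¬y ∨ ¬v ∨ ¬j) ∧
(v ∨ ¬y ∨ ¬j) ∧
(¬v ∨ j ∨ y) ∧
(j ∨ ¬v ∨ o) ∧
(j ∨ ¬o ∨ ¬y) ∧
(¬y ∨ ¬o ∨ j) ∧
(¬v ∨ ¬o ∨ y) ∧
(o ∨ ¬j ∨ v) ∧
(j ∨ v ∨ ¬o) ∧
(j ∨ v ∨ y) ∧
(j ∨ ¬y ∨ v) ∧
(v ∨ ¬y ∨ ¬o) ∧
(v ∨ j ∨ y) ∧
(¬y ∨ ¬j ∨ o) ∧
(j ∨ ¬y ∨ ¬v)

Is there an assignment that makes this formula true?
Yes

Yes, the formula is satisfiable.

One satisfying assignment is: o=True, y=False, j=True, v=False

Verification: With this assignment, all 16 clauses evaluate to true.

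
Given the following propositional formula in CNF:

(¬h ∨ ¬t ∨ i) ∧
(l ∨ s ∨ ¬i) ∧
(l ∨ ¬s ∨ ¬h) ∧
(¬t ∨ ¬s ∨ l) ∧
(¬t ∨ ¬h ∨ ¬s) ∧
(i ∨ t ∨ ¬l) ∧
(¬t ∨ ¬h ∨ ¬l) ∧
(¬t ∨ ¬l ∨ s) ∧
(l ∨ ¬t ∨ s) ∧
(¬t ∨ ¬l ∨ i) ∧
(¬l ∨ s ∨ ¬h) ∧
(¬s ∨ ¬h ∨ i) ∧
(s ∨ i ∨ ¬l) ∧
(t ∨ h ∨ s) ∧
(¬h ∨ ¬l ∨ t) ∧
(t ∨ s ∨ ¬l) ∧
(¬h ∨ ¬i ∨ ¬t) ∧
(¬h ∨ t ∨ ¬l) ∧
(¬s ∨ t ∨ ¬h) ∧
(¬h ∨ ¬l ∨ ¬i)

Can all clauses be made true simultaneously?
Yes

Yes, the formula is satisfiable.

One satisfying assignment is: t=False, h=False, s=True, l=False, i=False

Verification: With this assignment, all 20 clauses evaluate to true.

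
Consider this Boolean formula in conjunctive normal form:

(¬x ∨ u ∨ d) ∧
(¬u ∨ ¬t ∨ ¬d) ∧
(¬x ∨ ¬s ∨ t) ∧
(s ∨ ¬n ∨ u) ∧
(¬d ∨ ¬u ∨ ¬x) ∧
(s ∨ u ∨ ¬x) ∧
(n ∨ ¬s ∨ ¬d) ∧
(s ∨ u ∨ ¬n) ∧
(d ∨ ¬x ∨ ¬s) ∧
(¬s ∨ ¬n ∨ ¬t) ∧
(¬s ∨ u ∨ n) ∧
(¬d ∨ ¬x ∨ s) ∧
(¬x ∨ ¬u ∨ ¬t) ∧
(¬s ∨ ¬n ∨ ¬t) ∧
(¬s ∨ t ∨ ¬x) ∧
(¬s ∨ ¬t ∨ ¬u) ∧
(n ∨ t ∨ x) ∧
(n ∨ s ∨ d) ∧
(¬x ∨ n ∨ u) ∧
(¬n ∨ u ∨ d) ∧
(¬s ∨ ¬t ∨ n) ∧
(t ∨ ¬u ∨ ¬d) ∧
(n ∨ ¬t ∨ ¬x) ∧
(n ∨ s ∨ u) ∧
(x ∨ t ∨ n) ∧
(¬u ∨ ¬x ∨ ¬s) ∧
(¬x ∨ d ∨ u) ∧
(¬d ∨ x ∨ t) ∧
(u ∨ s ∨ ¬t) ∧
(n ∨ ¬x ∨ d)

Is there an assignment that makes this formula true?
Yes

Yes, the formula is satisfiable.

One satisfying assignment is: x=True, u=True, n=True, d=False, t=False, s=False

Verification: With this assignment, all 30 clauses evaluate to true.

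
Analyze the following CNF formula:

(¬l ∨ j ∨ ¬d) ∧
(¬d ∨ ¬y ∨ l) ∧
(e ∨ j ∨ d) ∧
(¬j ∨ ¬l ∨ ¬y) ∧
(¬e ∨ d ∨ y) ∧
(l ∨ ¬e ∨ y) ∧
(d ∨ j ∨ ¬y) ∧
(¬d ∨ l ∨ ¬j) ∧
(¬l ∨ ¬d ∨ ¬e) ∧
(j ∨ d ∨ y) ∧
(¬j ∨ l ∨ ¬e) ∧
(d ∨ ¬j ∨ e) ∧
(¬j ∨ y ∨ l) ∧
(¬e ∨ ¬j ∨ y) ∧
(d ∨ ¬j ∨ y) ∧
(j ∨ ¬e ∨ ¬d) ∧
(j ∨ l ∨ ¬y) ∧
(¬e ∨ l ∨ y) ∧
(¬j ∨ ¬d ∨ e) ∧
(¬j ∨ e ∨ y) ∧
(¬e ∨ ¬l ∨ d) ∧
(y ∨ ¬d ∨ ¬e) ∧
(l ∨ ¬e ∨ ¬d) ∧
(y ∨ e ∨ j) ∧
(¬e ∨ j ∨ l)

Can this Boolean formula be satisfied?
No

No, the formula is not satisfiable.

No assignment of truth values to the variables can make all 25 clauses true simultaneously.

The formula is UNSAT (unsatisfiable).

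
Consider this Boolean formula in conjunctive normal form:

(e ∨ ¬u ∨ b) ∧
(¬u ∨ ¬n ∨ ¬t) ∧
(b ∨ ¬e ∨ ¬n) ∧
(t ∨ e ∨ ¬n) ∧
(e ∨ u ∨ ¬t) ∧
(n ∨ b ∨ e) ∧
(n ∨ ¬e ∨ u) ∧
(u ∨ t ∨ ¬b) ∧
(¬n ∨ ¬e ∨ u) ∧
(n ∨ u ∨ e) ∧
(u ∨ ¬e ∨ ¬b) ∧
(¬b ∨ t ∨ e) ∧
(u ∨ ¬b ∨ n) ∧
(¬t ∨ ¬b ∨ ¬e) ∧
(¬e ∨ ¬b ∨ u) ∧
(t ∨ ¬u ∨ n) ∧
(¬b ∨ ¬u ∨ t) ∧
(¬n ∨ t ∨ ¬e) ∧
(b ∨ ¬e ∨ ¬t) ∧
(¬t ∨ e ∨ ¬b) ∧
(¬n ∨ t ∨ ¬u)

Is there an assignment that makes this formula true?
No

No, the formula is not satisfiable.

No assignment of truth values to the variables can make all 21 clauses true simultaneously.

The formula is UNSAT (unsatisfiable).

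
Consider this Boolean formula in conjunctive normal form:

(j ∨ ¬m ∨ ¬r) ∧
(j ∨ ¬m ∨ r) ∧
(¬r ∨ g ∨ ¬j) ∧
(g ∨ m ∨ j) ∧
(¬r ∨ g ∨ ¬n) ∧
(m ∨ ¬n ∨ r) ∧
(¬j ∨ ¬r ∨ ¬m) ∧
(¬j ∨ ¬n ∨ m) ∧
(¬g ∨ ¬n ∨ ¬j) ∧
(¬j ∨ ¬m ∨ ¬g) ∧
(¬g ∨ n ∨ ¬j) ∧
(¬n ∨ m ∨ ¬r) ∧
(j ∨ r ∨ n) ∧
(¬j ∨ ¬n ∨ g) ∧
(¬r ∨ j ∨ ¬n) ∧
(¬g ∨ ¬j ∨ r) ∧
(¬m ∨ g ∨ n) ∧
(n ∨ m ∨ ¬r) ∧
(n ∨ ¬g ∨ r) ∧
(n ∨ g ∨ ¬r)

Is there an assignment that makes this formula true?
Yes

Yes, the formula is satisfiable.

One satisfying assignment is: j=True, r=False, g=False, m=False, n=False

Verification: With this assignment, all 20 clauses evaluate to true.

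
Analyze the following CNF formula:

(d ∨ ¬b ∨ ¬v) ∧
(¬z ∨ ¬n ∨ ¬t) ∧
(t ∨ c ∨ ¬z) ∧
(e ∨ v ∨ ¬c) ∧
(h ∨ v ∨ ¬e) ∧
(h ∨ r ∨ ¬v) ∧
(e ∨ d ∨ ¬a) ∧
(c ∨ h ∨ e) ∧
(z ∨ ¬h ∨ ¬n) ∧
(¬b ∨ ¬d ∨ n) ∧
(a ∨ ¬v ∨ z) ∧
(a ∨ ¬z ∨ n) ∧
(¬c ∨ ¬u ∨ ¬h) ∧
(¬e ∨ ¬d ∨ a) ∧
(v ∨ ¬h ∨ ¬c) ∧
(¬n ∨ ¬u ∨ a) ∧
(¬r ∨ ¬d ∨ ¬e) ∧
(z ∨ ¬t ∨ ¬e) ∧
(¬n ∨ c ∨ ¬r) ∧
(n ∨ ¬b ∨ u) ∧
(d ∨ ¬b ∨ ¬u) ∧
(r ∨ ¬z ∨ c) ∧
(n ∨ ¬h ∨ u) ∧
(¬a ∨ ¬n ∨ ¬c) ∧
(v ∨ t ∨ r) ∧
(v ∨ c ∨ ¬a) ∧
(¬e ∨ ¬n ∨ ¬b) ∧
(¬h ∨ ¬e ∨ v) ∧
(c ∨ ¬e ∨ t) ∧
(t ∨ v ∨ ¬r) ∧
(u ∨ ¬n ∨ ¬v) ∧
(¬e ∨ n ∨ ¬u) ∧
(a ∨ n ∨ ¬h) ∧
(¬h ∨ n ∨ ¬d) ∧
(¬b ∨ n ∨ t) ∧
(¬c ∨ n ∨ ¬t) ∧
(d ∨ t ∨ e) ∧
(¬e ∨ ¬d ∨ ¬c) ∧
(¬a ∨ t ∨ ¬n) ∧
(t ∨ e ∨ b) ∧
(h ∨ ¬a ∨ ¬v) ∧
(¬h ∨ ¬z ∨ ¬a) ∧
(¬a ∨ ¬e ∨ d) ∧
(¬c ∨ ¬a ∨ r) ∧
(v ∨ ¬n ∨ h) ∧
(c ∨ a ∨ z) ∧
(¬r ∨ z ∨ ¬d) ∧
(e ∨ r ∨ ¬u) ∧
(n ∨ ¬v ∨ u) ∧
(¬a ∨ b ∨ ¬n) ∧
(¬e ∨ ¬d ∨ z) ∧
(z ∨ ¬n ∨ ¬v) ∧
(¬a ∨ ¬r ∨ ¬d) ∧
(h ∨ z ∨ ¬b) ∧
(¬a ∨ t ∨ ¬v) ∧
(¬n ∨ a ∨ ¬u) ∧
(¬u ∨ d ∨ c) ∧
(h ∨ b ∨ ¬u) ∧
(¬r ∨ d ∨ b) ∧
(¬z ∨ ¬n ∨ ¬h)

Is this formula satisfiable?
No

No, the formula is not satisfiable.

No assignment of truth values to the variables can make all 60 clauses true simultaneously.

The formula is UNSAT (unsatisfiable).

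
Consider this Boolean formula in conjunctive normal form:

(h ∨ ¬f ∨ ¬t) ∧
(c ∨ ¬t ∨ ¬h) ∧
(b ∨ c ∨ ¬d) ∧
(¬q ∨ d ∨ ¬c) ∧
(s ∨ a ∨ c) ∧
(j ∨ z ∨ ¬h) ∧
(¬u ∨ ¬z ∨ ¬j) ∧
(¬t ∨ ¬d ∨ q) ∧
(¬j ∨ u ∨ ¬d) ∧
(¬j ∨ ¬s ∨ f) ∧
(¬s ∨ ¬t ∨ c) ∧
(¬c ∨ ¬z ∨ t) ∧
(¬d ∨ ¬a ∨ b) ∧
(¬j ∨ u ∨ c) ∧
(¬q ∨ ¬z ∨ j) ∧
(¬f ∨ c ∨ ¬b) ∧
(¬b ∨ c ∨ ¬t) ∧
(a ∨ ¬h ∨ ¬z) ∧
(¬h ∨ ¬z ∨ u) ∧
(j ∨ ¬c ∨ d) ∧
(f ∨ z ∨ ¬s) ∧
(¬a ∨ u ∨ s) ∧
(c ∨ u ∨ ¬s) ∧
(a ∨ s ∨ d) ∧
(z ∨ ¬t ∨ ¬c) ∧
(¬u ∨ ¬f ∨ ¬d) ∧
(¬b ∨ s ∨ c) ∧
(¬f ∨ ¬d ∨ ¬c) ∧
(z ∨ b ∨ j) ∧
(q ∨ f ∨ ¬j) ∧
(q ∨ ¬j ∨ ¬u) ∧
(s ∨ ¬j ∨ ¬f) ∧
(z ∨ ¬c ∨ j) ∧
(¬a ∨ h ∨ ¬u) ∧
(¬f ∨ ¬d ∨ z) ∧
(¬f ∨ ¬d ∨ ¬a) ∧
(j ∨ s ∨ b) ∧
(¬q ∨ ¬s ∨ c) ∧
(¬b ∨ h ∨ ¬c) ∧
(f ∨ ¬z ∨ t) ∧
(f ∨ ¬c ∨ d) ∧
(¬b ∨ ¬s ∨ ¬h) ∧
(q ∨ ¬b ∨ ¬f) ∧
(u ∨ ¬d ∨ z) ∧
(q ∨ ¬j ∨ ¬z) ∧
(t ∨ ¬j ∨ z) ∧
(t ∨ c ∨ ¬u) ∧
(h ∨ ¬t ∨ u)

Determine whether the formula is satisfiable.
No

No, the formula is not satisfiable.

No assignment of truth values to the variables can make all 48 clauses true simultaneously.

The formula is UNSAT (unsatisfiable).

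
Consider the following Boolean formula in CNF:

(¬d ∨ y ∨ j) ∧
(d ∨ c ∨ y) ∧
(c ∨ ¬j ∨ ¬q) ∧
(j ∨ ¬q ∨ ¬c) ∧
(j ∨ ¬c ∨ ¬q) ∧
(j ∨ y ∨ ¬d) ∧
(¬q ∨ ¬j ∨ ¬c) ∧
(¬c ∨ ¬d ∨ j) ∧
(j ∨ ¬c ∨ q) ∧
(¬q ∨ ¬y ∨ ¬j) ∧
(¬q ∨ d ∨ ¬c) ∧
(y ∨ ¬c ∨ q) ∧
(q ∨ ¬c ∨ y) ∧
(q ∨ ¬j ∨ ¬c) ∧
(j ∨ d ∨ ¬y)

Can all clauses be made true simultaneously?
Yes

Yes, the formula is satisfiable.

One satisfying assignment is: y=True, j=False, d=True, q=False, c=False

Verification: With this assignment, all 15 clauses evaluate to true.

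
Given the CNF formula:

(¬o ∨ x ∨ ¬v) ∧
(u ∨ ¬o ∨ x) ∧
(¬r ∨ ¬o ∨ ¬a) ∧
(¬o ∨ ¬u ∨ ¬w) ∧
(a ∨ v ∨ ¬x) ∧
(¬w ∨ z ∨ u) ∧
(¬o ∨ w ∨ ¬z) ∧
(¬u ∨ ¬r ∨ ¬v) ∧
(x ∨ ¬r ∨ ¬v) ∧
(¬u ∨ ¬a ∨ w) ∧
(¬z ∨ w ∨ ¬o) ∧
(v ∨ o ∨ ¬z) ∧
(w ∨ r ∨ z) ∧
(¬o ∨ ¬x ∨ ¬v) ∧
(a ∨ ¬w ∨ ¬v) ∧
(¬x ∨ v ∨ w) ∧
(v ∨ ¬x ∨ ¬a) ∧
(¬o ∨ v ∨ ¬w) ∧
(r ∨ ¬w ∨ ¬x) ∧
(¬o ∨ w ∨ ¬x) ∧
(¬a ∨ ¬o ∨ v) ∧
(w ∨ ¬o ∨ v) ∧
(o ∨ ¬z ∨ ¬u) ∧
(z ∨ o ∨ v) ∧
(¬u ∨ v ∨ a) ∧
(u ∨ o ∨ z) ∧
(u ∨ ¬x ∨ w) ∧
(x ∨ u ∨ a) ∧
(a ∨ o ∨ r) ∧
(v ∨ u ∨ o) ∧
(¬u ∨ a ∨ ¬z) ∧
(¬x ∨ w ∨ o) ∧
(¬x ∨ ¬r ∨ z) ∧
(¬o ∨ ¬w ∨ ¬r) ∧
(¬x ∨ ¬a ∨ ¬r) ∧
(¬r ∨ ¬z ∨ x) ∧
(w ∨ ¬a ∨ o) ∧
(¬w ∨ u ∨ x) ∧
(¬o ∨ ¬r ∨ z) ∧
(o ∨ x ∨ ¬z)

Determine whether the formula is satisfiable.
Yes

Yes, the formula is satisfiable.

One satisfying assignment is: r=False, w=True, o=False, z=False, x=False, a=True, u=True, v=True

Verification: With this assignment, all 40 clauses evaluate to true.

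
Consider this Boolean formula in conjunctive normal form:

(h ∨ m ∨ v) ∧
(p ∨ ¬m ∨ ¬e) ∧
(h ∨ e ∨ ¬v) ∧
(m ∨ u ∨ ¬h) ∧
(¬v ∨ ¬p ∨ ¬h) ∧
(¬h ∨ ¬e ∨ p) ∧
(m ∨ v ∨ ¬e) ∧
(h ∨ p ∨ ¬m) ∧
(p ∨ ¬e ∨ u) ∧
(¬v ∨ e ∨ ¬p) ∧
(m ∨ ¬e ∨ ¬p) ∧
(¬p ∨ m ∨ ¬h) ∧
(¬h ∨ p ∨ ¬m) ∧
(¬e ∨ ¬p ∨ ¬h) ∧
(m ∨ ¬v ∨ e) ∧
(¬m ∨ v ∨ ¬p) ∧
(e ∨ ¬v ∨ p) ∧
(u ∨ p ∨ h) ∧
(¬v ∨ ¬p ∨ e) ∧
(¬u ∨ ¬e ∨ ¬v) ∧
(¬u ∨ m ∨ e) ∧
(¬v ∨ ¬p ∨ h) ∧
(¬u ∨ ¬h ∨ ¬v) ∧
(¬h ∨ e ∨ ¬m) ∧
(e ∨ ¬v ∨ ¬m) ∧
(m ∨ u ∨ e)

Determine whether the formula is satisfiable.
No

No, the formula is not satisfiable.

No assignment of truth values to the variables can make all 26 clauses true simultaneously.

The formula is UNSAT (unsatisfiable).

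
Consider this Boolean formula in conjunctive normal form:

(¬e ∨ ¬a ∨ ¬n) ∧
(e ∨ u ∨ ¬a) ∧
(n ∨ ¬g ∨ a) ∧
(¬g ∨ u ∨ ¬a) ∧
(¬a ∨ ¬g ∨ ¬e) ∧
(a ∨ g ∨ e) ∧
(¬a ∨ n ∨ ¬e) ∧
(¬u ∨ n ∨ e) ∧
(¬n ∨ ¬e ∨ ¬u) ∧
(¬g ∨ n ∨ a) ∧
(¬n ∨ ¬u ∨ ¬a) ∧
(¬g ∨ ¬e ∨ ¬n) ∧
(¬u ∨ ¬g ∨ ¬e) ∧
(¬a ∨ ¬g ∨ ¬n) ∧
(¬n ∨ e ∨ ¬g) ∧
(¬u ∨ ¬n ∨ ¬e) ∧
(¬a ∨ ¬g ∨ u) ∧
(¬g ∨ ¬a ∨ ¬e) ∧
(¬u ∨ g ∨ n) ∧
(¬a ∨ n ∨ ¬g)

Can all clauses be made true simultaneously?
Yes

Yes, the formula is satisfiable.

One satisfying assignment is: n=False, a=False, u=False, g=False, e=True

Verification: With this assignment, all 20 clauses evaluate to true.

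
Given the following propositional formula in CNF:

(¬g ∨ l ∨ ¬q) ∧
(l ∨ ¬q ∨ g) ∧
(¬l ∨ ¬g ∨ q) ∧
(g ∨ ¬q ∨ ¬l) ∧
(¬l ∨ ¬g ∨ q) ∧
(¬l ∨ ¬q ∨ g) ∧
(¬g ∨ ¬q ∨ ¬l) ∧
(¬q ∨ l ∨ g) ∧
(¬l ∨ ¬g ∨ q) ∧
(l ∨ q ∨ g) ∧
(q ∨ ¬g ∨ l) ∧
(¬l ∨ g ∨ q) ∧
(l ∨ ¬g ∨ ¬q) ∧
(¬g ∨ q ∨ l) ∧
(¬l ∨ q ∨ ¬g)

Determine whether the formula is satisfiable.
No

No, the formula is not satisfiable.

No assignment of truth values to the variables can make all 15 clauses true simultaneously.

The formula is UNSAT (unsatisfiable).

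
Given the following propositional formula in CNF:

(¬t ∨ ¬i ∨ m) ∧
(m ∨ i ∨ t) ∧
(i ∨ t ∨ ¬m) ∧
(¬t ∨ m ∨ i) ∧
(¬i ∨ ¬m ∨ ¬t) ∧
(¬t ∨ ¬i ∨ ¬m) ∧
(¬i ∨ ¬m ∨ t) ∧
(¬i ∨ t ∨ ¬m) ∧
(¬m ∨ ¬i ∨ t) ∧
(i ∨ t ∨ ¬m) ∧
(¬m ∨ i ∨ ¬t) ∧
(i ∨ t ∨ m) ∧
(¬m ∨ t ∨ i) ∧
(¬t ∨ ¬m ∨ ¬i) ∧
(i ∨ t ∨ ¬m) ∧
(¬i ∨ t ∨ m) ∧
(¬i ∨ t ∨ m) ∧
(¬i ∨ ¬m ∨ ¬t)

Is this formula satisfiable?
No

No, the formula is not satisfiable.

No assignment of truth values to the variables can make all 18 clauses true simultaneously.

The formula is UNSAT (unsatisfiable).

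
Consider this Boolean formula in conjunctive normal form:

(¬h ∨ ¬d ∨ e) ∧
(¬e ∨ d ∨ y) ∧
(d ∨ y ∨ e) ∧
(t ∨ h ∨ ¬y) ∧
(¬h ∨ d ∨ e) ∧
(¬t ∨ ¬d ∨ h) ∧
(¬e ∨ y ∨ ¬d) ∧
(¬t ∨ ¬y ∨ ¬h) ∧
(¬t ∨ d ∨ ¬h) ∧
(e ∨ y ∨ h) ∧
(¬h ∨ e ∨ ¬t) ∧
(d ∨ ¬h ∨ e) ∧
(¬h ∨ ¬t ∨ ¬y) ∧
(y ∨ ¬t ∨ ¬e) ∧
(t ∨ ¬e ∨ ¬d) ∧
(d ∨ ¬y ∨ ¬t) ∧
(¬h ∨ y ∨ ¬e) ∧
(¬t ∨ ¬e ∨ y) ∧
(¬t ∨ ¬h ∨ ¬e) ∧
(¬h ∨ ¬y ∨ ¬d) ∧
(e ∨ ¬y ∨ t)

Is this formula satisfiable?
Yes

Yes, the formula is satisfiable.

One satisfying assignment is: t=False, d=False, e=True, y=True, h=True

Verification: With this assignment, all 21 clauses evaluate to true.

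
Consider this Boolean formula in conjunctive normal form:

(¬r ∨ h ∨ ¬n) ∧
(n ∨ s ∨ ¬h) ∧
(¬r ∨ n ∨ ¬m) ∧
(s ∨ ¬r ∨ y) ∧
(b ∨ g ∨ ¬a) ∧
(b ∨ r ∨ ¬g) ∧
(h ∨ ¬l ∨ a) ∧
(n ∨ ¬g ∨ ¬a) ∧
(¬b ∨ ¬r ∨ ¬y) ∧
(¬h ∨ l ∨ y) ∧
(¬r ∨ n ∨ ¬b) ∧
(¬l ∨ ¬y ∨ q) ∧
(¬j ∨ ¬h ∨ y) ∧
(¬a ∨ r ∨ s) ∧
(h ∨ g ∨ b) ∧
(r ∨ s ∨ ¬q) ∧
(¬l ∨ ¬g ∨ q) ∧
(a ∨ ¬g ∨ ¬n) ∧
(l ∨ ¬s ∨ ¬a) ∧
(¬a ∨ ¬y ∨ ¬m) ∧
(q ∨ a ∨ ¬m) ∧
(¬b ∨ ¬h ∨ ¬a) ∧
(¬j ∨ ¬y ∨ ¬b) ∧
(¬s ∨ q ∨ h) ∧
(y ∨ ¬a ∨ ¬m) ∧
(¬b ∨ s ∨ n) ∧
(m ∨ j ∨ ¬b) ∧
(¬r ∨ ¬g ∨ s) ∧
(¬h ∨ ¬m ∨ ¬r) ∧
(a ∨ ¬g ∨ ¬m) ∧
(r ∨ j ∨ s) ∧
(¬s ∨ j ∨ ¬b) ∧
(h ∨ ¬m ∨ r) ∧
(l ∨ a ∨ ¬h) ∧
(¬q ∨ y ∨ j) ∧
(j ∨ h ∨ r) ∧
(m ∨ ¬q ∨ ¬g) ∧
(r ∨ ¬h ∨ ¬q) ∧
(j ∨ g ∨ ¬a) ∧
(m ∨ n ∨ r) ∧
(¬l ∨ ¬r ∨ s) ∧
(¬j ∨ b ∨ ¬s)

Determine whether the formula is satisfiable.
Yes

Yes, the formula is satisfiable.

One satisfying assignment is: y=False, a=False, h=False, g=False, l=False, q=True, j=True, s=True, r=False, n=True, m=False, b=True

Verification: With this assignment, all 42 clauses evaluate to true.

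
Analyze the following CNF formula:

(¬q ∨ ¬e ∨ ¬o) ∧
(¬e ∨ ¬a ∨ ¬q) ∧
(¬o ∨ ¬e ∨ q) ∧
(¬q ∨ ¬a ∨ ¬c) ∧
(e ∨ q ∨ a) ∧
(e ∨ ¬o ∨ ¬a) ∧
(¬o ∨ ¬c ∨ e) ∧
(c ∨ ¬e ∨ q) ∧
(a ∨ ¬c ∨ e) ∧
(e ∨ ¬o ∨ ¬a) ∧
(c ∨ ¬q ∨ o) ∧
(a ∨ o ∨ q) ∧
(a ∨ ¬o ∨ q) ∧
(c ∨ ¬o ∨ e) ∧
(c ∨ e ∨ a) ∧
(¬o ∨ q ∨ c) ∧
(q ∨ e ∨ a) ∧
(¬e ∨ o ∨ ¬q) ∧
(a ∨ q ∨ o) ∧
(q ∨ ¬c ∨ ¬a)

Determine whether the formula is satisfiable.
Yes

Yes, the formula is satisfiable.

One satisfying assignment is: o=False, c=False, a=True, e=False, q=False

Verification: With this assignment, all 20 clauses evaluate to true.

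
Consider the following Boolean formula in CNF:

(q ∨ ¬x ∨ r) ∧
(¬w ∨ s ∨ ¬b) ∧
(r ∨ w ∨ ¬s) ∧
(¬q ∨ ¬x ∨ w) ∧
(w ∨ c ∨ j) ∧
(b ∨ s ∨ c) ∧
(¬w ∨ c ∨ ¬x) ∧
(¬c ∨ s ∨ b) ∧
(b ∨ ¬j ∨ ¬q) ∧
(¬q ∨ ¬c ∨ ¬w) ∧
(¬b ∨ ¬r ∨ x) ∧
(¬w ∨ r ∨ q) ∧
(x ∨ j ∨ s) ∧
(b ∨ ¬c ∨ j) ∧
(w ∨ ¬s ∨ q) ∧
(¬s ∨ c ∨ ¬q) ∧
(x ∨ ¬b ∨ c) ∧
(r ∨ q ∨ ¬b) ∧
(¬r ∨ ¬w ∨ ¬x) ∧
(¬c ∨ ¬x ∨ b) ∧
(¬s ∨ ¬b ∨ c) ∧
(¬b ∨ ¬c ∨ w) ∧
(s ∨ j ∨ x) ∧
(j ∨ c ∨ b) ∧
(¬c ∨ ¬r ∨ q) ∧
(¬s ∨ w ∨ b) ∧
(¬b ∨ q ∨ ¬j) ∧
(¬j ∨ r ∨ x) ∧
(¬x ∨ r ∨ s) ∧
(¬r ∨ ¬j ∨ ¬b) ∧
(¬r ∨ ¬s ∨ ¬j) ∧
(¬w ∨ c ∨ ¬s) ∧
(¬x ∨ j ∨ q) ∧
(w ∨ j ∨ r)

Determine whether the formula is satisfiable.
No

No, the formula is not satisfiable.

No assignment of truth values to the variables can make all 34 clauses true simultaneously.

The formula is UNSAT (unsatisfiable).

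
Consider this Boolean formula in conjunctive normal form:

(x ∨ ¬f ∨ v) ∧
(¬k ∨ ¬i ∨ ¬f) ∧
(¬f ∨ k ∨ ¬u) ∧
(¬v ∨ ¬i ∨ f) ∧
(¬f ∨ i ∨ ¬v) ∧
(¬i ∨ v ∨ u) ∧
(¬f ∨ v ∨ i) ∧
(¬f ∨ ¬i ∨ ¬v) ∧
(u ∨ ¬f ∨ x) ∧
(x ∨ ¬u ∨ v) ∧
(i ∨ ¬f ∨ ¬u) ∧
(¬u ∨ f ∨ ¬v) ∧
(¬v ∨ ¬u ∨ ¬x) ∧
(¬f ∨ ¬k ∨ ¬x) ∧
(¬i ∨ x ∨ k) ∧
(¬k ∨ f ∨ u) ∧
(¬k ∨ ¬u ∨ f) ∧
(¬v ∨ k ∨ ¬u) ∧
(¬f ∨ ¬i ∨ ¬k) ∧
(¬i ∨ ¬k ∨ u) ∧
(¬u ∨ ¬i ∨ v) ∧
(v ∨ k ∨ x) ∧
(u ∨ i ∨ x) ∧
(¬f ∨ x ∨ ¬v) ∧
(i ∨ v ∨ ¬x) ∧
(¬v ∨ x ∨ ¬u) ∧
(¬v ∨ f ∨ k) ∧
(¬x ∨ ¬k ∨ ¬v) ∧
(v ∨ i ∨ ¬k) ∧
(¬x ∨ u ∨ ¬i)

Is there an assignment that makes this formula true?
No

No, the formula is not satisfiable.

No assignment of truth values to the variables can make all 30 clauses true simultaneously.

The formula is UNSAT (unsatisfiable).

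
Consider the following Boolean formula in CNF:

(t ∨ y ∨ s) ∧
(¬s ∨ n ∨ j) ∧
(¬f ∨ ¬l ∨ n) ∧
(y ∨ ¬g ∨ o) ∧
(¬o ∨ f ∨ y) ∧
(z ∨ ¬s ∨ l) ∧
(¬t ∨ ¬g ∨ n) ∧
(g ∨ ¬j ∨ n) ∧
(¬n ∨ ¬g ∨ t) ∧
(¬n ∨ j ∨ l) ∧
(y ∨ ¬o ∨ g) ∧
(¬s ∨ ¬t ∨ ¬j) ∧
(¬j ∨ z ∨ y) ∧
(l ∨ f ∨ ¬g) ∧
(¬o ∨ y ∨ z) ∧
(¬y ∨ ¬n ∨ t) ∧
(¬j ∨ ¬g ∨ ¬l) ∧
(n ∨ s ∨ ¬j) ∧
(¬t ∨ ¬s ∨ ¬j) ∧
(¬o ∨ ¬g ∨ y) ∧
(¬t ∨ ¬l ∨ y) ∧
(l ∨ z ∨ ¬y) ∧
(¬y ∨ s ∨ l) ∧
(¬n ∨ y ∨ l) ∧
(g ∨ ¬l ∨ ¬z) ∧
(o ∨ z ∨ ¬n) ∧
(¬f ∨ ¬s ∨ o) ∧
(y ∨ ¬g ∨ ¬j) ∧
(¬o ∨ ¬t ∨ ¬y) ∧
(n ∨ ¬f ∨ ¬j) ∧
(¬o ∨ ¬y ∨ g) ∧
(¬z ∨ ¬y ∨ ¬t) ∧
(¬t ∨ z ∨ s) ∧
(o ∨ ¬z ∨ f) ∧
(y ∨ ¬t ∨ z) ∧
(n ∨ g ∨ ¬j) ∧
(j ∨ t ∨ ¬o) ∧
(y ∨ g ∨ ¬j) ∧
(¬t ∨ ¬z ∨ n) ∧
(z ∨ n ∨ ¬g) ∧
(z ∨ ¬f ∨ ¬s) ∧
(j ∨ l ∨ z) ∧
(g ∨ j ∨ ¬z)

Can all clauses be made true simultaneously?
Yes

Yes, the formula is satisfiable.

One satisfying assignment is: n=False, g=False, s=False, f=False, l=True, t=False, j=False, o=False, y=True, z=False

Verification: With this assignment, all 43 clauses evaluate to true.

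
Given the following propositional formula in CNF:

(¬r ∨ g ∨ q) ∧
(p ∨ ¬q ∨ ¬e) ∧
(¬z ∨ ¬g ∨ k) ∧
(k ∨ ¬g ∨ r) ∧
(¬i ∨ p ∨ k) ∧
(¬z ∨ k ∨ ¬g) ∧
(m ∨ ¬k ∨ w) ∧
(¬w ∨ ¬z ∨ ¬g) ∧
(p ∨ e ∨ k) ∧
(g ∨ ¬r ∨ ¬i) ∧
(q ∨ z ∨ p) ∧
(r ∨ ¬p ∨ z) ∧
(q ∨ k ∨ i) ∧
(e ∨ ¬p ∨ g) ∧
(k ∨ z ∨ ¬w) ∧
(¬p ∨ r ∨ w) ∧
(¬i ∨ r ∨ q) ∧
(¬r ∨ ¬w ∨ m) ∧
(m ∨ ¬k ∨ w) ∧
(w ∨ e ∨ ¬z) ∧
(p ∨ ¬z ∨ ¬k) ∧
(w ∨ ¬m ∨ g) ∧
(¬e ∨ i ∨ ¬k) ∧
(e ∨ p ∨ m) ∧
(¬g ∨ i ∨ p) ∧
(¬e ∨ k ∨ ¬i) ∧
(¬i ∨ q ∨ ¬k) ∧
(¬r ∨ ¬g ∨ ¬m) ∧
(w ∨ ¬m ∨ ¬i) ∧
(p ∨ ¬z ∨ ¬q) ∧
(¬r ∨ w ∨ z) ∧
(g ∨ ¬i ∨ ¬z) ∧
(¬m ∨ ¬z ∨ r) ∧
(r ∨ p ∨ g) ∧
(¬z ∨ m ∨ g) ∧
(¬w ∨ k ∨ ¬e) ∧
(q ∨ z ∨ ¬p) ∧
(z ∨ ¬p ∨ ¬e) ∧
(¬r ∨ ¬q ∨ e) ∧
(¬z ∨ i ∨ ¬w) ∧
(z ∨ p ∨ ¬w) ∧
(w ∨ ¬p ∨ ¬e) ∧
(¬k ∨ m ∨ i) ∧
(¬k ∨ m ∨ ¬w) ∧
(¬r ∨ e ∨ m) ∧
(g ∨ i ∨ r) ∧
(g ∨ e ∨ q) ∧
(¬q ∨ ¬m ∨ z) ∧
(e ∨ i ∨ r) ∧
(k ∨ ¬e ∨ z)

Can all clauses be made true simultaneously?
No

No, the formula is not satisfiable.

No assignment of truth values to the variables can make all 50 clauses true simultaneously.

The formula is UNSAT (unsatisfiable).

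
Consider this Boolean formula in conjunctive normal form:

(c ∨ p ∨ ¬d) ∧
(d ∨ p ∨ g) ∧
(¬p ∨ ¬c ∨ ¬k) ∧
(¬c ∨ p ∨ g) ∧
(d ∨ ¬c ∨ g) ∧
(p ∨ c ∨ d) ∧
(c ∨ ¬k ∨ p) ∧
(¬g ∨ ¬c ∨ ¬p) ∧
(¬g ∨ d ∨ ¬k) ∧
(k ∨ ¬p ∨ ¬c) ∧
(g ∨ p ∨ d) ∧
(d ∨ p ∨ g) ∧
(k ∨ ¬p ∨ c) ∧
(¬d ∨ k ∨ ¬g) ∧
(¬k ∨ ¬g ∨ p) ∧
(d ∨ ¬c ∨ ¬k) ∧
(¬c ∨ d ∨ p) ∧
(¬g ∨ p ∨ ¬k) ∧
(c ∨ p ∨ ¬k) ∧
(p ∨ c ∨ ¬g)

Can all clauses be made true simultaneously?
Yes

Yes, the formula is satisfiable.

One satisfying assignment is: d=False, g=False, k=True, c=False, p=True

Verification: With this assignment, all 20 clauses evaluate to true.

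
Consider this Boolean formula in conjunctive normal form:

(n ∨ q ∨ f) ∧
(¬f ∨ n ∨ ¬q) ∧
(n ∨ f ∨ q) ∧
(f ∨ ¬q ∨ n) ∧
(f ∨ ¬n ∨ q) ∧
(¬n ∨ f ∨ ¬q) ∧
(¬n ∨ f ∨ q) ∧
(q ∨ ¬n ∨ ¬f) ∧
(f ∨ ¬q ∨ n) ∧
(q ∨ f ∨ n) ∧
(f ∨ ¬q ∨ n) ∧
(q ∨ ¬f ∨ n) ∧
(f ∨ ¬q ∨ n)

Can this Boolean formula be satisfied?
Yes

Yes, the formula is satisfiable.

One satisfying assignment is: n=True, f=True, q=True

Verification: With this assignment, all 13 clauses evaluate to true.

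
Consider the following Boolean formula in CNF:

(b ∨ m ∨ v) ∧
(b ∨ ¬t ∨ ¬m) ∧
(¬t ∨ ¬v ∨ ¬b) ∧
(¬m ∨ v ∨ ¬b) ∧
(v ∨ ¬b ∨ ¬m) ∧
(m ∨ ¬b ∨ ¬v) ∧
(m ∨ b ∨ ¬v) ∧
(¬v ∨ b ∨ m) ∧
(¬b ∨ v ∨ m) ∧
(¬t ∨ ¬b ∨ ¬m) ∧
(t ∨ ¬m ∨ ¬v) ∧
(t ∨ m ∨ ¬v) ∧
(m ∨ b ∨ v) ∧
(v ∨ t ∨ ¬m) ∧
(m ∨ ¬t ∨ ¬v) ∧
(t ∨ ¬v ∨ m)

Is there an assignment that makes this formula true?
No

No, the formula is not satisfiable.

No assignment of truth values to the variables can make all 16 clauses true simultaneously.

The formula is UNSAT (unsatisfiable).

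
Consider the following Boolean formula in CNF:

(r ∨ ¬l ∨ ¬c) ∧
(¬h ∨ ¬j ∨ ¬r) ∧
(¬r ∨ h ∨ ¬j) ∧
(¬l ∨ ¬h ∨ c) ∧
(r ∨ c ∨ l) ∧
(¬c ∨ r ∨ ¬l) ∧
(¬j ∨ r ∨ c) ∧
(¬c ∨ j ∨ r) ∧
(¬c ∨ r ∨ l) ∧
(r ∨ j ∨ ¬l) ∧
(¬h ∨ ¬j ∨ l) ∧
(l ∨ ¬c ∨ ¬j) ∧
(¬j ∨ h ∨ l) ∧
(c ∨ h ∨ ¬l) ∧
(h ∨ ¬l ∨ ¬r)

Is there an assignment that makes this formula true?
Yes

Yes, the formula is satisfiable.

One satisfying assignment is: r=True, h=False, j=False, c=False, l=False

Verification: With this assignment, all 15 clauses evaluate to true.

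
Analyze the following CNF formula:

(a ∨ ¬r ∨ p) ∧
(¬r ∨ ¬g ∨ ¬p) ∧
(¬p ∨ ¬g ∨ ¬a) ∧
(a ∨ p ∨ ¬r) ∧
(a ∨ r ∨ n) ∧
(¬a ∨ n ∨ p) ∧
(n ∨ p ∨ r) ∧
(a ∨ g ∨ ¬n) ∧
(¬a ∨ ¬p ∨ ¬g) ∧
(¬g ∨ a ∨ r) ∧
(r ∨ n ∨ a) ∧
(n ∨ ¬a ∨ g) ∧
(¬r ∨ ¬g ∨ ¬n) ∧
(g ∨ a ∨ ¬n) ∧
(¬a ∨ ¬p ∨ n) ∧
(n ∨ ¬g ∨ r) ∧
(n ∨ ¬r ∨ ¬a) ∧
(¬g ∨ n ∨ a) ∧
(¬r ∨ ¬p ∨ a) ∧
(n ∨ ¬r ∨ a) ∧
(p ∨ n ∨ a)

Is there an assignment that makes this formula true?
Yes

Yes, the formula is satisfiable.

One satisfying assignment is: p=False, r=False, n=True, g=True, a=True

Verification: With this assignment, all 21 clauses evaluate to true.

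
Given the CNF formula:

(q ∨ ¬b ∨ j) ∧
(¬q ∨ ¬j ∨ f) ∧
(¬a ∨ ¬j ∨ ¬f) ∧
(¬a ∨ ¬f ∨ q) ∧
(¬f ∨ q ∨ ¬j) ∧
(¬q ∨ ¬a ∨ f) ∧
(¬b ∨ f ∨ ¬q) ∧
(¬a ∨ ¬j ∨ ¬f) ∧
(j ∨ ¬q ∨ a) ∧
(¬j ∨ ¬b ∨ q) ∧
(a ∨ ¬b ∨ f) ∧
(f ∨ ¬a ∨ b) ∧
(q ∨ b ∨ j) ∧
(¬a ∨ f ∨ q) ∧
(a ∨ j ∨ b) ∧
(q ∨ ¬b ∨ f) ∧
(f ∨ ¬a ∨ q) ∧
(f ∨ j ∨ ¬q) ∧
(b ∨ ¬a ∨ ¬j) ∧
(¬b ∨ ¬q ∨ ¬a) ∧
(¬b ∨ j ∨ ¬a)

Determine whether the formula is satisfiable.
Yes

Yes, the formula is satisfiable.

One satisfying assignment is: b=False, a=False, j=True, f=False, q=False

Verification: With this assignment, all 21 clauses evaluate to true.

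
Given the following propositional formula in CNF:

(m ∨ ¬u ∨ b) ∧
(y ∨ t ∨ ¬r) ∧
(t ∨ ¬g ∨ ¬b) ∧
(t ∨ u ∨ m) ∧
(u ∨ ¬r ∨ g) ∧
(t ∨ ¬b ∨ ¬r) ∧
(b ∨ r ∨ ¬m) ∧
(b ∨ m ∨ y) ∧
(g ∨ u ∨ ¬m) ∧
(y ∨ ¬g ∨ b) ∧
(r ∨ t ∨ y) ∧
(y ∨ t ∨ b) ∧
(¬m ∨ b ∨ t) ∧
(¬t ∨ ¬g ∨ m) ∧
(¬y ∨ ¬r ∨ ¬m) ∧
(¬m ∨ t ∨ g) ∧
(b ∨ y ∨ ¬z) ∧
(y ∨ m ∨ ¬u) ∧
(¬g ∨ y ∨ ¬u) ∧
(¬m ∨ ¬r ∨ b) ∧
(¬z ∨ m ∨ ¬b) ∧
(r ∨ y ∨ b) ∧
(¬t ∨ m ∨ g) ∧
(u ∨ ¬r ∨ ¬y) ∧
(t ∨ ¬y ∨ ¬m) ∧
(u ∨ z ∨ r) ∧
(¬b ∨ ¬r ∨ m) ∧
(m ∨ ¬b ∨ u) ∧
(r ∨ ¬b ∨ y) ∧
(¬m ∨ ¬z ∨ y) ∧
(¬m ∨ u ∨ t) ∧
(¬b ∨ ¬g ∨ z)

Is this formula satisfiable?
Yes

Yes, the formula is satisfiable.

One satisfying assignment is: z=False, u=True, r=False, g=False, b=True, y=True, m=False, t=False

Verification: With this assignment, all 32 clauses evaluate to true.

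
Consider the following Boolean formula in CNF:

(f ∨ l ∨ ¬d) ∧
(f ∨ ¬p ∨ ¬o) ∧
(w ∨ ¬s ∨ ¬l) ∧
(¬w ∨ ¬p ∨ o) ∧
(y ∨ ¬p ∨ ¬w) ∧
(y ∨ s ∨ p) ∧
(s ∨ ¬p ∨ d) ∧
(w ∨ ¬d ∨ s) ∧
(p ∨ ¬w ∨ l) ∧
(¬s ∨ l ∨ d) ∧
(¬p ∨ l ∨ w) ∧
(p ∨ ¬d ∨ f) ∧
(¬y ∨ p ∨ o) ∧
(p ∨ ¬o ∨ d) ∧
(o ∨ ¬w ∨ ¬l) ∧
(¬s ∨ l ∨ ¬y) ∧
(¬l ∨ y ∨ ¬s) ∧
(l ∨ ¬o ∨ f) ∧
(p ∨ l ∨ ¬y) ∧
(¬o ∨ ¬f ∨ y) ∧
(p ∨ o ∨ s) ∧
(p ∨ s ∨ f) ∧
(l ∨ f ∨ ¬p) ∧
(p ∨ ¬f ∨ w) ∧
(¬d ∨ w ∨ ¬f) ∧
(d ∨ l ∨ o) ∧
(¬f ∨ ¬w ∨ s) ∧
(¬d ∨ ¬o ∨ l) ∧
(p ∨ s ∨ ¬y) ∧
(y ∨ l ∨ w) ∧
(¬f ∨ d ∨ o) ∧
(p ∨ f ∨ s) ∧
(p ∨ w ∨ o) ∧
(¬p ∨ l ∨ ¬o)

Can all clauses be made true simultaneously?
Yes

Yes, the formula is satisfiable.

One satisfying assignment is: s=True, w=True, l=True, f=True, d=True, o=True, p=False, y=True

Verification: With this assignment, all 34 clauses evaluate to true.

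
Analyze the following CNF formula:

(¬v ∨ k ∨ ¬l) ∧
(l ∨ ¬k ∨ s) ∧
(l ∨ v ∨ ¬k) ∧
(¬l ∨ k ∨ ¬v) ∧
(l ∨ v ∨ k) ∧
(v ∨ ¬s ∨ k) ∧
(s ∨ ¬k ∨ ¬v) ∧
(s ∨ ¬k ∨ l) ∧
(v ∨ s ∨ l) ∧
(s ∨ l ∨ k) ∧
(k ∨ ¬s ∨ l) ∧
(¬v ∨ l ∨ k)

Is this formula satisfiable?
Yes

Yes, the formula is satisfiable.

One satisfying assignment is: s=False, l=True, k=False, v=False

Verification: With this assignment, all 12 clauses evaluate to true.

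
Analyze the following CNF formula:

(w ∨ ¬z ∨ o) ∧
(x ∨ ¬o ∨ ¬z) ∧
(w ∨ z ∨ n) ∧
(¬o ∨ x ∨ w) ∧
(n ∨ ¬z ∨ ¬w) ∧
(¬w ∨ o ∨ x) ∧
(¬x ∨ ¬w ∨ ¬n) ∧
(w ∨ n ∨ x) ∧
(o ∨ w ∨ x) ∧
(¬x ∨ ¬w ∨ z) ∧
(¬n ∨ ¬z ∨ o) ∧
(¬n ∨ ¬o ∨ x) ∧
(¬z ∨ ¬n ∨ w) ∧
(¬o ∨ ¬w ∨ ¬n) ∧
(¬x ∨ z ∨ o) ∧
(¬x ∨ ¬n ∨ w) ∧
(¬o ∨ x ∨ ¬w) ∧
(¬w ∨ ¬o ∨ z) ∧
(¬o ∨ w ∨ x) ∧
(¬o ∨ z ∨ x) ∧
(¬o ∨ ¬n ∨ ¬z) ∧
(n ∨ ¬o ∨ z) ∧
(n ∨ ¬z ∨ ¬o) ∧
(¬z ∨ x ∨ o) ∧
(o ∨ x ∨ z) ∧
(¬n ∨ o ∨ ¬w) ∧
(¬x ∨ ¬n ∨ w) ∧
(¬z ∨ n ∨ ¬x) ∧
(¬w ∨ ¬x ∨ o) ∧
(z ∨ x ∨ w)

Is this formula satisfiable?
No

No, the formula is not satisfiable.

No assignment of truth values to the variables can make all 30 clauses true simultaneously.

The formula is UNSAT (unsatisfiable).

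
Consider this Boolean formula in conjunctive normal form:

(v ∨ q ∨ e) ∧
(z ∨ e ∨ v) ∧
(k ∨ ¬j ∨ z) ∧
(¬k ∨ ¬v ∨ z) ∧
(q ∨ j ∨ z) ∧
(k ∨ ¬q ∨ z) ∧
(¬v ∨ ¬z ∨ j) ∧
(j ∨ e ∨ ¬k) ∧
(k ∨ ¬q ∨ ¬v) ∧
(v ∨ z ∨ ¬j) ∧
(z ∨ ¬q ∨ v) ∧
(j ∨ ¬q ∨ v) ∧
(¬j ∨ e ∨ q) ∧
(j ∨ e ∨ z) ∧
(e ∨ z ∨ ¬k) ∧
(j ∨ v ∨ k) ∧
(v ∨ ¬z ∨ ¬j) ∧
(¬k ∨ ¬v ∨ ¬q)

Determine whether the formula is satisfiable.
Yes

Yes, the formula is satisfiable.

One satisfying assignment is: j=False, q=False, z=True, e=True, k=True, v=False

Verification: With this assignment, all 18 clauses evaluate to true.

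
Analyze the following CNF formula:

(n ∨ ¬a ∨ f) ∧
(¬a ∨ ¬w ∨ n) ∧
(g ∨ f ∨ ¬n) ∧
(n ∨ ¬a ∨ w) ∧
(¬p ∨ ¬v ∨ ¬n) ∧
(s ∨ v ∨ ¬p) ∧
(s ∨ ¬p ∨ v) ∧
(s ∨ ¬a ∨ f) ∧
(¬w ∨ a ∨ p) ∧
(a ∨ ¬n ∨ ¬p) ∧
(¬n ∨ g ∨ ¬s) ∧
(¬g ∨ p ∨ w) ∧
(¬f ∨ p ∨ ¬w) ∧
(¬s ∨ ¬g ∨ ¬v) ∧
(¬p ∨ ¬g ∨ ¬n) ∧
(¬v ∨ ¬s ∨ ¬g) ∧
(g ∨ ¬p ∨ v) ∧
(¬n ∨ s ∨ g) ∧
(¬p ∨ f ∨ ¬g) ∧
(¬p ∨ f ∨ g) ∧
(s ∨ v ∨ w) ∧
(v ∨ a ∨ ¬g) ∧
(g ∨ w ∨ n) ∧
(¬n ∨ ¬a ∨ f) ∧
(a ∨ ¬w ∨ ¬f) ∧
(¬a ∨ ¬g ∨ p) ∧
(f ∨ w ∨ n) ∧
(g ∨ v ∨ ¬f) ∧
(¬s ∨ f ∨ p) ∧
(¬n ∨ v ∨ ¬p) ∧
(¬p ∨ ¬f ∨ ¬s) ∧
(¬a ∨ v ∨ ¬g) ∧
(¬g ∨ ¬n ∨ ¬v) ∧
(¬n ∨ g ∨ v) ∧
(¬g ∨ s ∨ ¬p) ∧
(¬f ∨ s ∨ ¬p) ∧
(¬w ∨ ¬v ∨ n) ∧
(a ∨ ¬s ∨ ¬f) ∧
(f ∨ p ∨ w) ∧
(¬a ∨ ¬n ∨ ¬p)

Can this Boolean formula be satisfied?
No

No, the formula is not satisfiable.

No assignment of truth values to the variables can make all 40 clauses true simultaneously.

The formula is UNSAT (unsatisfiable).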